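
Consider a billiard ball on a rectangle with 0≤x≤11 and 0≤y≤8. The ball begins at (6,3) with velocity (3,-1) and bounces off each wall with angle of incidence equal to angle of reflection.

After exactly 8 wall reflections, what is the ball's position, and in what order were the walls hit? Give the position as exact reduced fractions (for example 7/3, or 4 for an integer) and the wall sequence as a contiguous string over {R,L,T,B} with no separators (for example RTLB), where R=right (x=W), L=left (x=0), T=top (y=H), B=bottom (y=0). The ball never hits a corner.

Final position: (3,0)
Wall sequence: RBLRTLRB

1. t=5/3 → R at (11,4/3); v=(-3,-1)
2. t=4/3 → B at (7,0); v=(-3,1)
3. t=7/3 → L at (0,7/3); v=(3,1)
4. t=11/3 → R at (11,6); v=(-3,1)
5. t=2 → T at (5,8); v=(-3,-1)
6. t=5/3 → L at (0,19/3); v=(3,-1)
7. t=11/3 → R at (11,8/3); v=(-3,-1)
8. t=8/3 → B at (3,0); v=(-3,1)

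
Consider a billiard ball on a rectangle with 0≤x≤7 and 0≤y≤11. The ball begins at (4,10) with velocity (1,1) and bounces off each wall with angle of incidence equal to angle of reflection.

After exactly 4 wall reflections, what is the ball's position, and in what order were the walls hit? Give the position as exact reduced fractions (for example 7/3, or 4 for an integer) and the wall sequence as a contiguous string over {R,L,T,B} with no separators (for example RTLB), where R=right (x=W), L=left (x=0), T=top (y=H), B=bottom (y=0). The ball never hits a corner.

1. t=1 → T at (5,11); v=(1,-1)
2. t=2 → R at (7,9); v=(-1,-1)
3. t=7 → L at (0,2); v=(1,-1)
4. t=2 → B at (2,0); v=(1,1)

Final position: (2,0)
Wall sequence: TRLB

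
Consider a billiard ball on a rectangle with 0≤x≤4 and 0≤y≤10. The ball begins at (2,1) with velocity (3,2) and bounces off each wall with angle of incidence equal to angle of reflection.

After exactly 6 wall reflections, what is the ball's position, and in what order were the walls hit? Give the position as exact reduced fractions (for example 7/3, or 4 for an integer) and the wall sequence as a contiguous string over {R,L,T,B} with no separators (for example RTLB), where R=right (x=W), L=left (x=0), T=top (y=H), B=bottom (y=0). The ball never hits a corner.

Final position: (4,7)
Wall sequence: RLRTLR

1. t=2/3 → R at (4,7/3); v=(-3,2)
2. t=4/3 → L at (0,5); v=(3,2)
3. t=4/3 → R at (4,23/3); v=(-3,2)
4. t=7/6 → T at (1/2,10); v=(-3,-2)
5. t=1/6 → L at (0,29/3); v=(3,-2)
6. t=4/3 → R at (4,7); v=(-3,-2)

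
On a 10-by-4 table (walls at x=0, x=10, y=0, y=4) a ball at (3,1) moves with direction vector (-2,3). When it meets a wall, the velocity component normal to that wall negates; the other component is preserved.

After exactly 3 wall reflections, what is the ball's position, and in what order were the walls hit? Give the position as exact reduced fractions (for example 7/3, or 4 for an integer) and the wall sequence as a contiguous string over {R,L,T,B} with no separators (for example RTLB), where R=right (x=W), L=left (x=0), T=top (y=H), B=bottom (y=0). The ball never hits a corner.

Final position: (5/3,0)
Wall sequence: TLB

1. t=1 → T at (1,4); v=(-2,-3)
2. t=1/2 → L at (0,5/2); v=(2,-3)
3. t=5/6 → B at (5/3,0); v=(2,3)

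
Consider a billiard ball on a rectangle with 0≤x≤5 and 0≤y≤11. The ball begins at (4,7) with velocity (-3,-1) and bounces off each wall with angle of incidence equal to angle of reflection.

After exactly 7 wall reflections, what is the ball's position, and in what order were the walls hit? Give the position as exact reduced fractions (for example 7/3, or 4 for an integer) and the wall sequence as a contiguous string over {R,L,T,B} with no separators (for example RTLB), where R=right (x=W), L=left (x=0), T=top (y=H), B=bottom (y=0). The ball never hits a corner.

Final position: (5,8/3)
Wall sequence: LRLRBLR

1. t=4/3 → L at (0,17/3); v=(3,-1)
2. t=5/3 → R at (5,4); v=(-3,-1)
3. t=5/3 → L at (0,7/3); v=(3,-1)
4. t=5/3 → R at (5,2/3); v=(-3,-1)
5. t=2/3 → B at (3,0); v=(-3,1)
6. t=1 → L at (0,1); v=(3,1)
7. t=5/3 → R at (5,8/3); v=(-3,1)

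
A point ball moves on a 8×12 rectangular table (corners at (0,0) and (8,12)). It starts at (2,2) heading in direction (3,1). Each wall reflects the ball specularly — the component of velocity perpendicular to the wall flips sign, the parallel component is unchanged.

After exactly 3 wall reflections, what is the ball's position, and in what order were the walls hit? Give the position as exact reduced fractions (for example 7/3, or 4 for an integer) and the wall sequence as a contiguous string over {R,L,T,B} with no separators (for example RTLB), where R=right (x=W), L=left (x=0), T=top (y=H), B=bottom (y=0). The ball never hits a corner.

1. t=2 → R at (8,4); v=(-3,1)
2. t=8/3 → L at (0,20/3); v=(3,1)
3. t=8/3 → R at (8,28/3); v=(-3,1)

Final position: (8,28/3)
Wall sequence: RLR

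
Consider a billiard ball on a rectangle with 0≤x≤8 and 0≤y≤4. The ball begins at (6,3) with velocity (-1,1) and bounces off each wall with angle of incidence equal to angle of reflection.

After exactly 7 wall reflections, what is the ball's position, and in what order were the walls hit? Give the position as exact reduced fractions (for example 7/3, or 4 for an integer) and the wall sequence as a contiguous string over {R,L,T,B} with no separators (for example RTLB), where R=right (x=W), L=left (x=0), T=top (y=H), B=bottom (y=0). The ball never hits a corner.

1. t=1 → T at (5,4); v=(-1,-1)
2. t=4 → B at (1,0); v=(-1,1)
3. t=1 → L at (0,1); v=(1,1)
4. t=3 → T at (3,4); v=(1,-1)
5. t=4 → B at (7,0); v=(1,1)
6. t=1 → R at (8,1); v=(-1,1)
7. t=3 → T at (5,4); v=(-1,-1)

Final position: (5,4)
Wall sequence: TBLTBRT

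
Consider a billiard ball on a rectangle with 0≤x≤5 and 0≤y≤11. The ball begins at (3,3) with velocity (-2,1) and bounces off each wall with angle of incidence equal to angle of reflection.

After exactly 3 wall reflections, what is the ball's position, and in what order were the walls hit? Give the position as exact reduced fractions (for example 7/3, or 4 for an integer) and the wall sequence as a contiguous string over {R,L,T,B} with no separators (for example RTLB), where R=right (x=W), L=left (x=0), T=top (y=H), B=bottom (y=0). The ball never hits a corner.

1. t=3/2 → L at (0,9/2); v=(2,1)
2. t=5/2 → R at (5,7); v=(-2,1)
3. t=5/2 → L at (0,19/2); v=(2,1)

Final position: (0,19/2)
Wall sequence: LRL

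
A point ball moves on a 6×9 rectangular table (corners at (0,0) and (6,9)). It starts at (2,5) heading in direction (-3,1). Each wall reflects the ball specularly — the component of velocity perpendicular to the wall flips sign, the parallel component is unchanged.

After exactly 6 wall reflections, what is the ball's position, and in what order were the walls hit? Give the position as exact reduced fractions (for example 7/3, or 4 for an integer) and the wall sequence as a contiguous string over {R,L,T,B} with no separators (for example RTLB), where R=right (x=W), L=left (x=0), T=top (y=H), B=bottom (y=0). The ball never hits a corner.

1. t=2/3 → L at (0,17/3); v=(3,1)
2. t=2 → R at (6,23/3); v=(-3,1)
3. t=4/3 → T at (2,9); v=(-3,-1)
4. t=2/3 → L at (0,25/3); v=(3,-1)
5. t=2 → R at (6,19/3); v=(-3,-1)
6. t=2 → L at (0,13/3); v=(3,-1)

Final position: (0,13/3)
Wall sequence: LRTLRL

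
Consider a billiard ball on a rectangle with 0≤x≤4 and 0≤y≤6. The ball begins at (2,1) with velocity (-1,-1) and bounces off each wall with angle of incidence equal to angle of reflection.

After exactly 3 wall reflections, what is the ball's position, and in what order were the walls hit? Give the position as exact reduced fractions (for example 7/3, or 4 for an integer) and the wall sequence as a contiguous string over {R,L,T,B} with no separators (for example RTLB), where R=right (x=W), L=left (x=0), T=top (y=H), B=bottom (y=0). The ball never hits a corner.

Final position: (4,5)
Wall sequence: BLR

1. t=1 → B at (1,0); v=(-1,1)
2. t=1 → L at (0,1); v=(1,1)
3. t=4 → R at (4,5); v=(-1,1)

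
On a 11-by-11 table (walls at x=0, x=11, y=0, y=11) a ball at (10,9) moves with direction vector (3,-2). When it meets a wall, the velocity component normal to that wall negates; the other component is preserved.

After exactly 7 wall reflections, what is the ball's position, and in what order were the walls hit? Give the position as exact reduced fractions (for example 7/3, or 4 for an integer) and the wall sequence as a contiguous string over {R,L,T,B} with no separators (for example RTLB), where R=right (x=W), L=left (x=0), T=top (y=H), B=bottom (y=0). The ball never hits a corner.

1. t=1/3 → R at (11,25/3); v=(-3,-2)
2. t=11/3 → L at (0,1); v=(3,-2)
3. t=1/2 → B at (3/2,0); v=(3,2)
4. t=19/6 → R at (11,19/3); v=(-3,2)
5. t=7/3 → T at (4,11); v=(-3,-2)
6. t=4/3 → L at (0,25/3); v=(3,-2)
7. t=11/3 → R at (11,1); v=(-3,-2)

Final position: (11,1)
Wall sequence: RLBRTLR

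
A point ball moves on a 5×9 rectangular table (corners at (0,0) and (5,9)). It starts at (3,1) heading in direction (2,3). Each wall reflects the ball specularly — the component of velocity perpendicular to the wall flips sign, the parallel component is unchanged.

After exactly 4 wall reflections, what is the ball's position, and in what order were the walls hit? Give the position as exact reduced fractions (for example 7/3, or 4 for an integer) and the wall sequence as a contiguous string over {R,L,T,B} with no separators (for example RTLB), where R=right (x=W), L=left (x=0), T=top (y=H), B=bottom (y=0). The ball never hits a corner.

Final position: (13/3,0)
Wall sequence: RTLB

1. t=1 → R at (5,4); v=(-2,3)
2. t=5/3 → T at (5/3,9); v=(-2,-3)
3. t=5/6 → L at (0,13/2); v=(2,-3)
4. t=13/6 → B at (13/3,0); v=(2,3)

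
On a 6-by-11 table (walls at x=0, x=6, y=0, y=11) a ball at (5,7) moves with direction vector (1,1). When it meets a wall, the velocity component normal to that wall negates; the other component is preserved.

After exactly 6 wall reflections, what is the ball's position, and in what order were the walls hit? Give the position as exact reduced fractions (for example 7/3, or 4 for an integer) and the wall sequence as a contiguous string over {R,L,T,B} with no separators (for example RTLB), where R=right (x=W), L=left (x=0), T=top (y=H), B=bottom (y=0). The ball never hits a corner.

Final position: (0,4)
Wall sequence: RTLRBL

1. t=1 → R at (6,8); v=(-1,1)
2. t=3 → T at (3,11); v=(-1,-1)
3. t=3 → L at (0,8); v=(1,-1)
4. t=6 → R at (6,2); v=(-1,-1)
5. t=2 → B at (4,0); v=(-1,1)
6. t=4 → L at (0,4); v=(1,1)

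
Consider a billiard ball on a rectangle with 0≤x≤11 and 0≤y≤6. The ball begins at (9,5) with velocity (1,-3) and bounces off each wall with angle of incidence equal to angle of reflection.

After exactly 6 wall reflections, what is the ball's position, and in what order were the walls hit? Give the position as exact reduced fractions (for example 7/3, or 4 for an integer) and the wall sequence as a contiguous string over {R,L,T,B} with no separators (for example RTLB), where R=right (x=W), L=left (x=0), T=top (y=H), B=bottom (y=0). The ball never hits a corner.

Final position: (10/3,0)
Wall sequence: BRTBTB

1. t=5/3 → B at (32/3,0); v=(1,3)
2. t=1/3 → R at (11,1); v=(-1,3)
3. t=5/3 → T at (28/3,6); v=(-1,-3)
4. t=2 → B at (22/3,0); v=(-1,3)
5. t=2 → T at (16/3,6); v=(-1,-3)
6. t=2 → B at (10/3,0); v=(-1,3)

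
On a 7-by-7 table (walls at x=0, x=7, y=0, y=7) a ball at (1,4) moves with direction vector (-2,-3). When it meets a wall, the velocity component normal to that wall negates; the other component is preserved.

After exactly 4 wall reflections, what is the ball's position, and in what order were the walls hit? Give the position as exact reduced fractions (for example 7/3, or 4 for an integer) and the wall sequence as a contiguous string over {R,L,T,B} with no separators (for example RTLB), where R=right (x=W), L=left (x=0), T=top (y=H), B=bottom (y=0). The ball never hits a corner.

Final position: (7,6)
Wall sequence: LBTR

1. t=1/2 → L at (0,5/2); v=(2,-3)
2. t=5/6 → B at (5/3,0); v=(2,3)
3. t=7/3 → T at (19/3,7); v=(2,-3)
4. t=1/3 → R at (7,6); v=(-2,-3)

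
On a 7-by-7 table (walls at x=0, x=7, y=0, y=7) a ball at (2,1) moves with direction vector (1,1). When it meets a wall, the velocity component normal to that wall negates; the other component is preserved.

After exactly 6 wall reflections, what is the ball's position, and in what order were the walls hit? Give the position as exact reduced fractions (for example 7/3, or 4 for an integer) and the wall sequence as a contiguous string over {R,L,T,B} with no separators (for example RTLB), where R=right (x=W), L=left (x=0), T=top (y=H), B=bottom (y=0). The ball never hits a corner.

1. t=5 → R at (7,6); v=(-1,1)
2. t=1 → T at (6,7); v=(-1,-1)
3. t=6 → L at (0,1); v=(1,-1)
4. t=1 → B at (1,0); v=(1,1)
5. t=6 → R at (7,6); v=(-1,1)
6. t=1 → T at (6,7); v=(-1,-1)

Final position: (6,7)
Wall sequence: RTLBRT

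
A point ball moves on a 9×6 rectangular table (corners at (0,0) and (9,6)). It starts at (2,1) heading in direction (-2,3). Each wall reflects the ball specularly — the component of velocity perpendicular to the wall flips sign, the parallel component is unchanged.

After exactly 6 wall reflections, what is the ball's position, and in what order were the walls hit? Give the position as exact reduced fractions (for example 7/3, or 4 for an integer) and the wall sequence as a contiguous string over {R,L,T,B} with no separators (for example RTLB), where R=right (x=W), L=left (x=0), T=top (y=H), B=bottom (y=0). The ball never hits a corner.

Final position: (14/3,0)
Wall sequence: LTBRTB

1. t=1 → L at (0,4); v=(2,3)
2. t=2/3 → T at (4/3,6); v=(2,-3)
3. t=2 → B at (16/3,0); v=(2,3)
4. t=11/6 → R at (9,11/2); v=(-2,3)
5. t=1/6 → T at (26/3,6); v=(-2,-3)
6. t=2 → B at (14/3,0); v=(-2,3)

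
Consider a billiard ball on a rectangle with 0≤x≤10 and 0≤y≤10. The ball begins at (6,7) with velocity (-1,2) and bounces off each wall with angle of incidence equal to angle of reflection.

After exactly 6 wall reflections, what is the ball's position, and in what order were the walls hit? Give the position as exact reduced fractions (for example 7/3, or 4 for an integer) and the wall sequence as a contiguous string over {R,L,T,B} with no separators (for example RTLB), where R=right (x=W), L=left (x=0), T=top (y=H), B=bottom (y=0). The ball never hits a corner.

1. t=3/2 → T at (9/2,10); v=(-1,-2)
2. t=9/2 → L at (0,1); v=(1,-2)
3. t=1/2 → B at (1/2,0); v=(1,2)
4. t=5 → T at (11/2,10); v=(1,-2)
5. t=9/2 → R at (10,1); v=(-1,-2)
6. t=1/2 → B at (19/2,0); v=(-1,2)

Final position: (19/2,0)
Wall sequence: TLBTRB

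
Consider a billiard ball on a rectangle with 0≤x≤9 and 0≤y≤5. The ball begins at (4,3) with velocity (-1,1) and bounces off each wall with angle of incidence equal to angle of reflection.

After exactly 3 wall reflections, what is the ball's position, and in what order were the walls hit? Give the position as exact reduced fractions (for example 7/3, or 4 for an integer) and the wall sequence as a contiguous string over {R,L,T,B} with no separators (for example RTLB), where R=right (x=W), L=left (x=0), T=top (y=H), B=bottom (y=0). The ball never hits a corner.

Final position: (3,0)
Wall sequence: TLB

1. t=2 → T at (2,5); v=(-1,-1)
2. t=2 → L at (0,3); v=(1,-1)
3. t=3 → B at (3,0); v=(1,1)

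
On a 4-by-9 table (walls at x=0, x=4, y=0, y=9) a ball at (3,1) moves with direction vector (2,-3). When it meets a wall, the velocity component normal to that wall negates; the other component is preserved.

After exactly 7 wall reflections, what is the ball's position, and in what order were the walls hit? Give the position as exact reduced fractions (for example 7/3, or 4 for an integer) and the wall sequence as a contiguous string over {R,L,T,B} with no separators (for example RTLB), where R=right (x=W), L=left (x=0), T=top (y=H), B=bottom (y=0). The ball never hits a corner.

1. t=1/3 → B at (11/3,0); v=(2,3)
2. t=1/6 → R at (4,1/2); v=(-2,3)
3. t=2 → L at (0,13/2); v=(2,3)
4. t=5/6 → T at (5/3,9); v=(2,-3)
5. t=7/6 → R at (4,11/2); v=(-2,-3)
6. t=11/6 → B at (1/3,0); v=(-2,3)
7. t=1/6 → L at (0,1/2); v=(2,3)

Final position: (0,1/2)
Wall sequence: BRLTRBL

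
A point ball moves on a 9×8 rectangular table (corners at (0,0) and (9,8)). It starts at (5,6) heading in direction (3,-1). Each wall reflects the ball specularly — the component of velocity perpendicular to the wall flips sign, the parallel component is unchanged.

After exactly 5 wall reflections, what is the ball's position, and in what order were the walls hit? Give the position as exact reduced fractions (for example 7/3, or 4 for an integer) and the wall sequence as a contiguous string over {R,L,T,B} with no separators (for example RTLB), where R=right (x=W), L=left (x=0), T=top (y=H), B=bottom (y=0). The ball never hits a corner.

1. t=4/3 → R at (9,14/3); v=(-3,-1)
2. t=3 → L at (0,5/3); v=(3,-1)
3. t=5/3 → B at (5,0); v=(3,1)
4. t=4/3 → R at (9,4/3); v=(-3,1)
5. t=3 → L at (0,13/3); v=(3,1)

Final position: (0,13/3)
Wall sequence: RLBRL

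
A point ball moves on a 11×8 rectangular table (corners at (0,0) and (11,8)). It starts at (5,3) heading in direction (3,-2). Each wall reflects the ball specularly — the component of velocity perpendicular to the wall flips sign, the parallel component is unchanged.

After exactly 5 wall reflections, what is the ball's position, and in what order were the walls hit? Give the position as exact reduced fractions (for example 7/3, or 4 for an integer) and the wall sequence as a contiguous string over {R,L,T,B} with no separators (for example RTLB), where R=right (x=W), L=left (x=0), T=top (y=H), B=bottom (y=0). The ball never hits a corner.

Final position: (11,1/3)
Wall sequence: BRTLR

1. t=3/2 → B at (19/2,0); v=(3,2)
2. t=1/2 → R at (11,1); v=(-3,2)
3. t=7/2 → T at (1/2,8); v=(-3,-2)
4. t=1/6 → L at (0,23/3); v=(3,-2)
5. t=11/3 → R at (11,1/3); v=(-3,-2)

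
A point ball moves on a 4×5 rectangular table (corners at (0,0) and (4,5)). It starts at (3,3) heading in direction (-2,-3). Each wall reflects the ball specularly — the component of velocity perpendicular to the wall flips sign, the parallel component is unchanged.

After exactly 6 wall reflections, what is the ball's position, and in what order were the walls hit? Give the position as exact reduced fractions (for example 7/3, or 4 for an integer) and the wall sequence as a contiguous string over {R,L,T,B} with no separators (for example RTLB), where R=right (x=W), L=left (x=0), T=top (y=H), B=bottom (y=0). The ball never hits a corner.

1. t=1 → B at (1,0); v=(-2,3)
2. t=1/2 → L at (0,3/2); v=(2,3)
3. t=7/6 → T at (7/3,5); v=(2,-3)
4. t=5/6 → R at (4,5/2); v=(-2,-3)
5. t=5/6 → B at (7/3,0); v=(-2,3)
6. t=7/6 → L at (0,7/2); v=(2,3)

Final position: (0,7/2)
Wall sequence: BLTRBL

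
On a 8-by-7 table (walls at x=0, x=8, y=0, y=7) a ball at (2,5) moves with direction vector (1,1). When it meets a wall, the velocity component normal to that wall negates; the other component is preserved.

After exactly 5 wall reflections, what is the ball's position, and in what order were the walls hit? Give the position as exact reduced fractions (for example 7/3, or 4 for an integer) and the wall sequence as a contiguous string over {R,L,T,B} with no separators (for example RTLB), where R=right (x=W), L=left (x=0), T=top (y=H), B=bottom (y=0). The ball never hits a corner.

Final position: (2,7)
Wall sequence: TRBLT

1. t=2 → T at (4,7); v=(1,-1)
2. t=4 → R at (8,3); v=(-1,-1)
3. t=3 → B at (5,0); v=(-1,1)
4. t=5 → L at (0,5); v=(1,1)
5. t=2 → T at (2,7); v=(1,-1)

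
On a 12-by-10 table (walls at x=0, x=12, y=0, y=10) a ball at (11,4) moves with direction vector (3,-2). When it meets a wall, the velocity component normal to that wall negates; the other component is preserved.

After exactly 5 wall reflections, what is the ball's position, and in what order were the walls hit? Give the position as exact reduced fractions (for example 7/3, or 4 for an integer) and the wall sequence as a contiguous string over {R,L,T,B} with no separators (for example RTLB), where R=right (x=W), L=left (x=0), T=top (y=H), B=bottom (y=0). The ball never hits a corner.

Final position: (12,22/3)
Wall sequence: RBLTR

1. t=1/3 → R at (12,10/3); v=(-3,-2)
2. t=5/3 → B at (7,0); v=(-3,2)
3. t=7/3 → L at (0,14/3); v=(3,2)
4. t=8/3 → T at (8,10); v=(3,-2)
5. t=4/3 → R at (12,22/3); v=(-3,-2)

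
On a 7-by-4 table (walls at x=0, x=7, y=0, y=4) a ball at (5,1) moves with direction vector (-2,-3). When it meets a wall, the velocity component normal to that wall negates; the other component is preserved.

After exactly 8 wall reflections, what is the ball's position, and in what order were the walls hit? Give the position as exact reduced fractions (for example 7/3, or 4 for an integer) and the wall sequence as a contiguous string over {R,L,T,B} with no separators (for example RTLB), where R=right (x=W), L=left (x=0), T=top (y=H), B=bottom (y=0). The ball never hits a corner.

1. t=1/3 → B at (13/3,0); v=(-2,3)
2. t=4/3 → T at (5/3,4); v=(-2,-3)
3. t=5/6 → L at (0,3/2); v=(2,-3)
4. t=1/2 → B at (1,0); v=(2,3)
5. t=4/3 → T at (11/3,4); v=(2,-3)
6. t=4/3 → B at (19/3,0); v=(2,3)
7. t=1/3 → R at (7,1); v=(-2,3)
8. t=1 → T at (5,4); v=(-2,-3)

Final position: (5,4)
Wall sequence: BTLBTBRT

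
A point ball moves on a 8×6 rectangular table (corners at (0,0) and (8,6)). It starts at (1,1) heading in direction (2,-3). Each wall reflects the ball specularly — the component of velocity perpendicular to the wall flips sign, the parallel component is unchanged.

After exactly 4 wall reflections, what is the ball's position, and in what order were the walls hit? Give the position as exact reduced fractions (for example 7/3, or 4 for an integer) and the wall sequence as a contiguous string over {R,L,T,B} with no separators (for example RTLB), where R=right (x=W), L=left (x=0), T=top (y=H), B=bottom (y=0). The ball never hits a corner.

Final position: (19/3,0)
Wall sequence: BTRB

1. t=1/3 → B at (5/3,0); v=(2,3)
2. t=2 → T at (17/3,6); v=(2,-3)
3. t=7/6 → R at (8,5/2); v=(-2,-3)
4. t=5/6 → B at (19/3,0); v=(-2,3)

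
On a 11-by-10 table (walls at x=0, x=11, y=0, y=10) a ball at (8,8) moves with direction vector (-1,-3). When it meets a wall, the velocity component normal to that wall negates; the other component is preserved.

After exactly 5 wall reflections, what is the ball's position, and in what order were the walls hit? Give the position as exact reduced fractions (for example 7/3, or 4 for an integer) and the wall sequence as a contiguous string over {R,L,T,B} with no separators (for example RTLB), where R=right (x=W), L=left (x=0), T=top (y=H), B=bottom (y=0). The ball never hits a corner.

Final position: (14/3,10)
Wall sequence: BTLBT

1. t=8/3 → B at (16/3,0); v=(-1,3)
2. t=10/3 → T at (2,10); v=(-1,-3)
3. t=2 → L at (0,4); v=(1,-3)
4. t=4/3 → B at (4/3,0); v=(1,3)
5. t=10/3 → T at (14/3,10); v=(1,-3)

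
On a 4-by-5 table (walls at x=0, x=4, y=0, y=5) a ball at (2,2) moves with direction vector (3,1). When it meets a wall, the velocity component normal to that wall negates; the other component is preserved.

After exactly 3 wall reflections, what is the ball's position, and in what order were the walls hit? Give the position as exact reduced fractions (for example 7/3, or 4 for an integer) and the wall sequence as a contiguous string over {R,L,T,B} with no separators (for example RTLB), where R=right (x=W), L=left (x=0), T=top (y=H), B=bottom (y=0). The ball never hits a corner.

1. t=2/3 → R at (4,8/3); v=(-3,1)
2. t=4/3 → L at (0,4); v=(3,1)
3. t=1 → T at (3,5); v=(3,-1)

Final position: (3,5)
Wall sequence: RLT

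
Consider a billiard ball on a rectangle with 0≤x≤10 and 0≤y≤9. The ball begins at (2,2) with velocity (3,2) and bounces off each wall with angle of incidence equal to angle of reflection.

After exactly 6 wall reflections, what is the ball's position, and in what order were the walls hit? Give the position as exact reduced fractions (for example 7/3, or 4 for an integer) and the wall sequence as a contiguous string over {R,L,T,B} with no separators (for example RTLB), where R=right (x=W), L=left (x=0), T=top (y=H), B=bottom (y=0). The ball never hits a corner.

1. t=8/3 → R at (10,22/3); v=(-3,2)
2. t=5/6 → T at (15/2,9); v=(-3,-2)
3. t=5/2 → L at (0,4); v=(3,-2)
4. t=2 → B at (6,0); v=(3,2)
5. t=4/3 → R at (10,8/3); v=(-3,2)
6. t=19/6 → T at (1/2,9); v=(-3,-2)

Final position: (1/2,9)
Wall sequence: RTLBRT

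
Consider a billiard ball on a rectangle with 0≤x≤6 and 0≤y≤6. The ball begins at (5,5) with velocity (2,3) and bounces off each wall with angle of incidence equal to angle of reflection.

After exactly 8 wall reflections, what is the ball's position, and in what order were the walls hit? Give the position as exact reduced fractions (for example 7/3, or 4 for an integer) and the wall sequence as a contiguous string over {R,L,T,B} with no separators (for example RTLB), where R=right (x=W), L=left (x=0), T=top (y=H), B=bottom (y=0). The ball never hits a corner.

1. t=1/3 → T at (17/3,6); v=(2,-3)
2. t=1/6 → R at (6,11/2); v=(-2,-3)
3. t=11/6 → B at (7/3,0); v=(-2,3)
4. t=7/6 → L at (0,7/2); v=(2,3)
5. t=5/6 → T at (5/3,6); v=(2,-3)
6. t=2 → B at (17/3,0); v=(2,3)
7. t=1/6 → R at (6,1/2); v=(-2,3)
8. t=11/6 → T at (7/3,6); v=(-2,-3)

Final position: (7/3,6)
Wall sequence: TRBLTBRT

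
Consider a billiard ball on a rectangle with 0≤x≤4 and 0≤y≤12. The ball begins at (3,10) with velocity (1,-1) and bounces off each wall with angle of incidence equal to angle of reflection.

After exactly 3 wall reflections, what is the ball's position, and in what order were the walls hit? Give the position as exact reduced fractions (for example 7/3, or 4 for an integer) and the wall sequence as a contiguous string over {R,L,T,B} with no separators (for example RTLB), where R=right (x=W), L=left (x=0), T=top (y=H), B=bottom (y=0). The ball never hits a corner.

Final position: (4,1)
Wall sequence: RLR

1. t=1 → R at (4,9); v=(-1,-1)
2. t=4 → L at (0,5); v=(1,-1)
3. t=4 → R at (4,1); v=(-1,-1)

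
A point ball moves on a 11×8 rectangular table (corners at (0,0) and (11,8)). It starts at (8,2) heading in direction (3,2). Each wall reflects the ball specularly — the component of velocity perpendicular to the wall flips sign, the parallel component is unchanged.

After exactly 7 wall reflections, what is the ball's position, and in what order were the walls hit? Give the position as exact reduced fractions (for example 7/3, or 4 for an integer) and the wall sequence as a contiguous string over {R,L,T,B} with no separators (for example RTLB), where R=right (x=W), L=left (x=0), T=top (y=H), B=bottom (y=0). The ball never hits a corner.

1. t=1 → R at (11,4); v=(-3,2)
2. t=2 → T at (5,8); v=(-3,-2)
3. t=5/3 → L at (0,14/3); v=(3,-2)
4. t=7/3 → B at (7,0); v=(3,2)
5. t=4/3 → R at (11,8/3); v=(-3,2)
6. t=8/3 → T at (3,8); v=(-3,-2)
7. t=1 → L at (0,6); v=(3,-2)

Final position: (0,6)
Wall sequence: RTLBRTL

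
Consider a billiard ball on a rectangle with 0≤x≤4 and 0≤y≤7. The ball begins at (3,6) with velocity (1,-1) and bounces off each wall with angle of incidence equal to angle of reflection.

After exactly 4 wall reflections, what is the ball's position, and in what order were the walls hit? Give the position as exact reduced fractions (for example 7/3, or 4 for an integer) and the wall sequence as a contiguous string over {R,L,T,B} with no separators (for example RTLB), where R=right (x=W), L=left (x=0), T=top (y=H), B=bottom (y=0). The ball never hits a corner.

Final position: (4,3)
Wall sequence: RLBR

1. t=1 → R at (4,5); v=(-1,-1)
2. t=4 → L at (0,1); v=(1,-1)
3. t=1 → B at (1,0); v=(1,1)
4. t=3 → R at (4,3); v=(-1,1)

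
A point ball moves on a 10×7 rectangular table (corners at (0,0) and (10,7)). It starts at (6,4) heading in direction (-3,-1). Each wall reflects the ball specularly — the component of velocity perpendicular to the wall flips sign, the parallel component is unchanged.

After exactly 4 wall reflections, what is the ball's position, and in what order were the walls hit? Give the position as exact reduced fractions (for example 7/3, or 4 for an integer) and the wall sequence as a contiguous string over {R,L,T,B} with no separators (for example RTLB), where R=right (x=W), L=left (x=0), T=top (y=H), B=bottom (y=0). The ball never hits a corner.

1. t=2 → L at (0,2); v=(3,-1)
2. t=2 → B at (6,0); v=(3,1)
3. t=4/3 → R at (10,4/3); v=(-3,1)
4. t=10/3 → L at (0,14/3); v=(3,1)

Final position: (0,14/3)
Wall sequence: LBRL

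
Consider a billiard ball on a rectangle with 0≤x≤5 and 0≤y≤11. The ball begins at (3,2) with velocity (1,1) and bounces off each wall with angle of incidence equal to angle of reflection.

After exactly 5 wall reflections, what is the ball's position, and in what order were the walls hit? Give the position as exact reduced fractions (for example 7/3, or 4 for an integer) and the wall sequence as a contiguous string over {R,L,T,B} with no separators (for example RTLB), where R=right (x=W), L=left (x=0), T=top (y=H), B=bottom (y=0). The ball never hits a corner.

1. t=2 → R at (5,4); v=(-1,1)
2. t=5 → L at (0,9); v=(1,1)
3. t=2 → T at (2,11); v=(1,-1)
4. t=3 → R at (5,8); v=(-1,-1)
5. t=5 → L at (0,3); v=(1,-1)

Final position: (0,3)
Wall sequence: RLTRL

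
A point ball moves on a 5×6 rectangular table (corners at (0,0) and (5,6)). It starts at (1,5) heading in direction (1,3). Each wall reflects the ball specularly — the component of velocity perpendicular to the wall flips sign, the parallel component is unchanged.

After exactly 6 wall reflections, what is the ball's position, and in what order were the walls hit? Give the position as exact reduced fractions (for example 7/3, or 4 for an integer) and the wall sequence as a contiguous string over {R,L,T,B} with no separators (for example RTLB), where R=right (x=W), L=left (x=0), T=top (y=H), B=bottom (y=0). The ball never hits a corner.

1. t=1/3 → T at (4/3,6); v=(1,-3)
2. t=2 → B at (10/3,0); v=(1,3)
3. t=5/3 → R at (5,5); v=(-1,3)
4. t=1/3 → T at (14/3,6); v=(-1,-3)
5. t=2 → B at (8/3,0); v=(-1,3)
6. t=2 → T at (2/3,6); v=(-1,-3)

Final position: (2/3,6)
Wall sequence: TBRTBT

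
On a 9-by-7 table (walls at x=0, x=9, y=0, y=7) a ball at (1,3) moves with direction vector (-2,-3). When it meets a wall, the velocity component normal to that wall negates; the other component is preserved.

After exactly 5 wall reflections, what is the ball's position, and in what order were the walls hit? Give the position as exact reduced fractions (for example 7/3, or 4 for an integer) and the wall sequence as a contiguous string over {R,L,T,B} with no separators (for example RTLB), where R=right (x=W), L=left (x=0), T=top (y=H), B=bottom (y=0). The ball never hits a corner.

1. t=1/2 → L at (0,3/2); v=(2,-3)
2. t=1/2 → B at (1,0); v=(2,3)
3. t=7/3 → T at (17/3,7); v=(2,-3)
4. t=5/3 → R at (9,2); v=(-2,-3)
5. t=2/3 → B at (23/3,0); v=(-2,3)

Final position: (23/3,0)
Wall sequence: LBTRB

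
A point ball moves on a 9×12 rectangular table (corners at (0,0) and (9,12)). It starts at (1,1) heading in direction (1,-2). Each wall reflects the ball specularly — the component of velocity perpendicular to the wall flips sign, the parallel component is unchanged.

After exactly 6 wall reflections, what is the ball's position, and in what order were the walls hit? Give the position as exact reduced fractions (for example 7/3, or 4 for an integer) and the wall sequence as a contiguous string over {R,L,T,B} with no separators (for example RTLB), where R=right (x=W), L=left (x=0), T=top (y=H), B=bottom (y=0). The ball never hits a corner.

Final position: (3/2,12)
Wall sequence: BTRBLT

1. t=1/2 → B at (3/2,0); v=(1,2)
2. t=6 → T at (15/2,12); v=(1,-2)
3. t=3/2 → R at (9,9); v=(-1,-2)
4. t=9/2 → B at (9/2,0); v=(-1,2)
5. t=9/2 → L at (0,9); v=(1,2)
6. t=3/2 → T at (3/2,12); v=(1,-2)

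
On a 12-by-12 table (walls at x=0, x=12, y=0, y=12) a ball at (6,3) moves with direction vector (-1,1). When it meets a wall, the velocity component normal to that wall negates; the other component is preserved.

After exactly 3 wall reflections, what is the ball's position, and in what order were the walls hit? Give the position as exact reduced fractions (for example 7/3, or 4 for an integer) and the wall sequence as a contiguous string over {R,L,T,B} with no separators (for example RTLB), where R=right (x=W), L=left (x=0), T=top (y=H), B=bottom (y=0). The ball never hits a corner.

Final position: (12,3)
Wall sequence: LTR

1. t=6 → L at (0,9); v=(1,1)
2. t=3 → T at (3,12); v=(1,-1)
3. t=9 → R at (12,3); v=(-1,-1)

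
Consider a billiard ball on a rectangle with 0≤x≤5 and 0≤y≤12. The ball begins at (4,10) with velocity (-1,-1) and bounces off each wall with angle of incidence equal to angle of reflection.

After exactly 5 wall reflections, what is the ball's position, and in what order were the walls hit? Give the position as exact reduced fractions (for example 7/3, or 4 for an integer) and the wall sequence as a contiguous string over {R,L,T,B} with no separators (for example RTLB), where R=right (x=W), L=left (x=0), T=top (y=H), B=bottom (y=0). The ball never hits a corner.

Final position: (5,9)
Wall sequence: LRBLR

1. t=4 → L at (0,6); v=(1,-1)
2. t=5 → R at (5,1); v=(-1,-1)
3. t=1 → B at (4,0); v=(-1,1)
4. t=4 → L at (0,4); v=(1,1)
5. t=5 → R at (5,9); v=(-1,1)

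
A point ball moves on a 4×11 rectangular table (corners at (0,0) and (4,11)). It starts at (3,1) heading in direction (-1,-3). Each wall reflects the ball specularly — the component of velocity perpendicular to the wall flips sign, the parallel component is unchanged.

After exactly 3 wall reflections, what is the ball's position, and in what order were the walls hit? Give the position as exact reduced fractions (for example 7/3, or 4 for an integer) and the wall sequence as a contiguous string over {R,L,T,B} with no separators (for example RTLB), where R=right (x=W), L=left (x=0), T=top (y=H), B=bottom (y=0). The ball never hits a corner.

Final position: (1,11)
Wall sequence: BLT

1. t=1/3 → B at (8/3,0); v=(-1,3)
2. t=8/3 → L at (0,8); v=(1,3)
3. t=1 → T at (1,11); v=(1,-3)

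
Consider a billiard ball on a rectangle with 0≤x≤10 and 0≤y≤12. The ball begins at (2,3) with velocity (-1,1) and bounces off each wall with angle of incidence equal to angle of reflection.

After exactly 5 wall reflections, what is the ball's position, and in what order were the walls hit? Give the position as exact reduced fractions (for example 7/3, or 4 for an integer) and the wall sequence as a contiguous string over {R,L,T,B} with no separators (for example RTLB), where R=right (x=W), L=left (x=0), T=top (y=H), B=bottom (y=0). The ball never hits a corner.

1. t=2 → L at (0,5); v=(1,1)
2. t=7 → T at (7,12); v=(1,-1)
3. t=3 → R at (10,9); v=(-1,-1)
4. t=9 → B at (1,0); v=(-1,1)
5. t=1 → L at (0,1); v=(1,1)

Final position: (0,1)
Wall sequence: LTRBL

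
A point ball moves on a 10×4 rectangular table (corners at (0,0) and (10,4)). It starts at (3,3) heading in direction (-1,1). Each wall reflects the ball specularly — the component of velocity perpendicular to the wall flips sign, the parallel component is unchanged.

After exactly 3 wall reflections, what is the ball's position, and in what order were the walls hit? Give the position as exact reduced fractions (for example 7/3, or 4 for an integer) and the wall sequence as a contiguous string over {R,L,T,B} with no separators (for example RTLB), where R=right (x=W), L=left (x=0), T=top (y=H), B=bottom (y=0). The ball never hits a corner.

Final position: (2,0)
Wall sequence: TLB

1. t=1 → T at (2,4); v=(-1,-1)
2. t=2 → L at (0,2); v=(1,-1)
3. t=2 → B at (2,0); v=(1,1)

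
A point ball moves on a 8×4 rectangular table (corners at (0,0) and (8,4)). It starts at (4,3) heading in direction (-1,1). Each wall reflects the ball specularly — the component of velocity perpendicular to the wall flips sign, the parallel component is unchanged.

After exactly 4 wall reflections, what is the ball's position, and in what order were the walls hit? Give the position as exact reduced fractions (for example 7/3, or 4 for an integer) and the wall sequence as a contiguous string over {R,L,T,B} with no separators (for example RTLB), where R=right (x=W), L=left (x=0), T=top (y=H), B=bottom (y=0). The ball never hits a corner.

1. t=1 → T at (3,4); v=(-1,-1)
2. t=3 → L at (0,1); v=(1,-1)
3. t=1 → B at (1,0); v=(1,1)
4. t=4 → T at (5,4); v=(1,-1)

Final position: (5,4)
Wall sequence: TLBT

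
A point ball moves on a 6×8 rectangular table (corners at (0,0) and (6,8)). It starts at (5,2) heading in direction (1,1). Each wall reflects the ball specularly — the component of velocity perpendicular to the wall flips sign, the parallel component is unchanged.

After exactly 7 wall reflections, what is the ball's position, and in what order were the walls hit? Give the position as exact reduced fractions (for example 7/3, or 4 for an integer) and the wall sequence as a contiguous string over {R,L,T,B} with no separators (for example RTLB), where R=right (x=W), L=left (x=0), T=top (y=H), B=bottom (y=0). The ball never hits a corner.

1. t=1 → R at (6,3); v=(-1,1)
2. t=5 → T at (1,8); v=(-1,-1)
3. t=1 → L at (0,7); v=(1,-1)
4. t=6 → R at (6,1); v=(-1,-1)
5. t=1 → B at (5,0); v=(-1,1)
6. t=5 → L at (0,5); v=(1,1)
7. t=3 → T at (3,8); v=(1,-1)

Final position: (3,8)
Wall sequence: RTLRBLT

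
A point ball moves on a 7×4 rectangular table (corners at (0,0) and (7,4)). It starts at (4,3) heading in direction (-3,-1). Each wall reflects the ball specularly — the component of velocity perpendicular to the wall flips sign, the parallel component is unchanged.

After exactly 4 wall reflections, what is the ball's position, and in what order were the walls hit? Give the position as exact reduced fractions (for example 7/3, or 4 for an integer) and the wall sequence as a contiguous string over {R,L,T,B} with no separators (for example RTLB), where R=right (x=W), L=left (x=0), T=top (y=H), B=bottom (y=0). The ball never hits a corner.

Final position: (0,3)
Wall sequence: LBRL

1. t=4/3 → L at (0,5/3); v=(3,-1)
2. t=5/3 → B at (5,0); v=(3,1)
3. t=2/3 → R at (7,2/3); v=(-3,1)
4. t=7/3 → L at (0,3); v=(3,1)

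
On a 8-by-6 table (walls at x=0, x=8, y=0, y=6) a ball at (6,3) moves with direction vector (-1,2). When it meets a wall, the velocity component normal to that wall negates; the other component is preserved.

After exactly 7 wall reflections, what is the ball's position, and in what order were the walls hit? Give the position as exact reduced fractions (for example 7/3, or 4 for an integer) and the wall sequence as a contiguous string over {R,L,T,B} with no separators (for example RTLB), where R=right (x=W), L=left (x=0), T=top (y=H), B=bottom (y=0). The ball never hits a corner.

1. t=3/2 → T at (9/2,6); v=(-1,-2)
2. t=3 → B at (3/2,0); v=(-1,2)
3. t=3/2 → L at (0,3); v=(1,2)
4. t=3/2 → T at (3/2,6); v=(1,-2)
5. t=3 → B at (9/2,0); v=(1,2)
6. t=3 → T at (15/2,6); v=(1,-2)
7. t=1/2 → R at (8,5); v=(-1,-2)

Final position: (8,5)
Wall sequence: TBLTBTR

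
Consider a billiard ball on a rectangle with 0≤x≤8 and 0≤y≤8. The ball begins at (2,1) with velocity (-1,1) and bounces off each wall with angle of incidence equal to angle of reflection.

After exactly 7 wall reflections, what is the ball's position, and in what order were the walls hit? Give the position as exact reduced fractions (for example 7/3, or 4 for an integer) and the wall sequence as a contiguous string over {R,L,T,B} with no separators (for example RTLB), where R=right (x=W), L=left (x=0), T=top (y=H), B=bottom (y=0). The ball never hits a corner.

Final position: (8,5)
Wall sequence: LTRBLTR

1. t=2 → L at (0,3); v=(1,1)
2. t=5 → T at (5,8); v=(1,-1)
3. t=3 → R at (8,5); v=(-1,-1)
4. t=5 → B at (3,0); v=(-1,1)
5. t=3 → L at (0,3); v=(1,1)
6. t=5 → T at (5,8); v=(1,-1)
7. t=3 → R at (8,5); v=(-1,-1)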